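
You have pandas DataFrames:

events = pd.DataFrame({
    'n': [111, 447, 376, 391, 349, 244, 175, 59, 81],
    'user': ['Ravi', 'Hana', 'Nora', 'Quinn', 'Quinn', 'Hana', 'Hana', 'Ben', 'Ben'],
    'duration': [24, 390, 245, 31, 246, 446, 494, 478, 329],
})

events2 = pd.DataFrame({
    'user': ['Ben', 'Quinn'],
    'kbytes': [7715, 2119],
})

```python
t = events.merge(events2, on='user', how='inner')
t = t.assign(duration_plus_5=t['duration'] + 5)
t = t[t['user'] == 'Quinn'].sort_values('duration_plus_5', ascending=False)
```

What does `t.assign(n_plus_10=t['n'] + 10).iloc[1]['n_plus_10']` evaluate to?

401

merge on 'user' (how='inner') → 4 rows:
     n   user  duration  kbytes
0  391  Quinn        31    2119
1  349  Quinn       246    2119
2   59    Ben       478    7715
3   81    Ben       329    7715
add column duration_plus_5 = t['duration'] + 5:
     n   user  duration  kbytes  duration_plus_5
0  391  Quinn        31    2119               36
1  349  Quinn       246    2119              251
2   59    Ben       478    7715              483
3   81    Ben       329    7715              334
filter rows where user == 'Quinn':
     n   user  duration  kbytes  duration_plus_5
0  391  Quinn        31    2119               36
1  349  Quinn       246    2119              251
sort by duration_plus_5 descending:
     n   user  duration  kbytes  duration_plus_5
1  349  Quinn       246    2119              251
0  391  Quinn        31    2119               36
add column n_plus_10 = t['n'] + 10:
     n   user  duration  kbytes  duration_plus_5  n_plus_10
1  349  Quinn       246    2119              251        359
0  391  Quinn        31    2119               36        401
The value at position 1, column 'n_plus_10' is 401.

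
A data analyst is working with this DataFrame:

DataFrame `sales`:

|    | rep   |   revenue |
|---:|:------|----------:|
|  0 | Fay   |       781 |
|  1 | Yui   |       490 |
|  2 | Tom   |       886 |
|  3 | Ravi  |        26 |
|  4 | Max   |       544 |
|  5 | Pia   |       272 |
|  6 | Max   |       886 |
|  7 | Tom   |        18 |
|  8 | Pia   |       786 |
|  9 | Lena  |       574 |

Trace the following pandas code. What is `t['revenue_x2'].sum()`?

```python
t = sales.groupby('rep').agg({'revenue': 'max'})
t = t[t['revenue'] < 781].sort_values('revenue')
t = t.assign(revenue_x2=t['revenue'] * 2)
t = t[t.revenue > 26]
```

group by rep, max of revenue:
      revenue
rep          
Fay       781
Lena      574
Max       886
Pia       786
Ravi       26
Tom       886
Yui       490
filter rows where revenue < 781:
      revenue
rep          
Lena      574
Ravi       26
Yui       490
sort by revenue:
      revenue
rep          
Ravi       26
Yui       490
Lena      574
add column revenue_x2 = t['revenue'] * 2:
      revenue  revenue_x2
rep                      
Ravi       26          52
Yui       490         980
Lena      574        1148
filter rows where revenue > 26:
      revenue  revenue_x2
rep                      
Yui       490         980
Lena      574        1148

2128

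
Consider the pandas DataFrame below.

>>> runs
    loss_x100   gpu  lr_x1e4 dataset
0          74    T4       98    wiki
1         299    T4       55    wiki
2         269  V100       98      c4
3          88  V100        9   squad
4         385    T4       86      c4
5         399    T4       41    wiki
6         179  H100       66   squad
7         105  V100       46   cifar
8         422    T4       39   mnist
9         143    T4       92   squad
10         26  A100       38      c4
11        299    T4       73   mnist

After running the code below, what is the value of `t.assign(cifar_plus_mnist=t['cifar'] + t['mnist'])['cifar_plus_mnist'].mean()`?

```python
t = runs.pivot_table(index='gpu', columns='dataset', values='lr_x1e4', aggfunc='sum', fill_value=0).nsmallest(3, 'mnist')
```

pivot: rows=gpu, cols=dataset, sum(lr_x1e4):
dataset  c4  cifar  mnist  squad  wiki
gpu                                   
A100     38      0      0      0     0
H100      0      0      0     66     0
T4       86      0    112     92   194
V100     98     46      0      9     0
take 3 rows with smallest mnist:
dataset  c4  cifar  mnist  squad  wiki
gpu                                   
A100     38      0      0      0     0
H100      0      0      0     66     0
V100     98     46      0      9     0
add column cifar_plus_mnist = t['cifar'] + t['mnist']:
dataset  c4  cifar  mnist  squad  wiki  cifar_plus_mnist
gpu                                                     
A100     38      0      0      0     0                 0
H100      0      0      0     66     0                 0
V100     98     46      0      9     0                46
Taking the mean of column 'cifar_plus_mnist' gives 15.3333333333.

15.3333333333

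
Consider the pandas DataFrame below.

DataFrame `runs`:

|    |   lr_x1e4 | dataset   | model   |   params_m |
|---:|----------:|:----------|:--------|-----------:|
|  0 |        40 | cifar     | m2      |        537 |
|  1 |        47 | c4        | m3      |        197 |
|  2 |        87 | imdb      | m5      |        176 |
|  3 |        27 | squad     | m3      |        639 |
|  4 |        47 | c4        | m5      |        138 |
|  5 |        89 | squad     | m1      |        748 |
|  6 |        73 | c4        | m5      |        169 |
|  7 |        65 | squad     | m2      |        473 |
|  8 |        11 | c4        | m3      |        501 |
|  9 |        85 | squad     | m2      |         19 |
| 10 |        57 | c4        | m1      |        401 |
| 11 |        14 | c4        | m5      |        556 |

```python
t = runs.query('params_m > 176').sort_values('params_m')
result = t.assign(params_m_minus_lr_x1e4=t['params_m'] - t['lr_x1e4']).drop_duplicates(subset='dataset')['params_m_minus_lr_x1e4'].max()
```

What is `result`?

filter rows where params_m > 176:
    lr_x1e4 dataset model  params_m
0        40   cifar    m2       537
1        47      c4    m3       197
3        27   squad    m3       639
5        89   squad    m1       748
7        65   squad    m2       473
8        11      c4    m3       501
10       57      c4    m1       401
11       14      c4    m5       556
sort by params_m:
    lr_x1e4 dataset model  params_m
1        47      c4    m3       197
10       57      c4    m1       401
7        65   squad    m2       473
8        11      c4    m3       501
0        40   cifar    m2       537
11       14      c4    m5       556
3        27   squad    m3       639
5        89   squad    m1       748
add column params_m_minus_lr_x1e4 = t['params_m'] - t['lr_x1e4']:
    lr_x1e4 dataset model  params_m  params_m_minus_lr_x1e4
1        47      c4    m3       197                     150
10       57      c4    m1       401                     344
7        65   squad    m2       473                     408
8        11      c4    m3       501                     490
0        40   cifar    m2       537                     497
11       14      c4    m5       556                     542
3        27   squad    m3       639                     612
5        89   squad    m1       748                     659
drop duplicate dataset (keep=first):
   lr_x1e4 dataset model  params_m  params_m_minus_lr_x1e4
1       47      c4    m3       197                     150
7       65   squad    m2       473                     408
0       40   cifar    m2       537                     497

497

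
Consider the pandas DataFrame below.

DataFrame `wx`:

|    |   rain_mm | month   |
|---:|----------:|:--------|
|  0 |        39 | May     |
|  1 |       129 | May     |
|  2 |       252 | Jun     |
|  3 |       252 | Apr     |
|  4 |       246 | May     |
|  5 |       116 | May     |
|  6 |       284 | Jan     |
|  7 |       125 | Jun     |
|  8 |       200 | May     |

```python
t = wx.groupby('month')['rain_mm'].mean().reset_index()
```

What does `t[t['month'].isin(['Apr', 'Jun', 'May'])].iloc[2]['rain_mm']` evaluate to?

146.0

group by month, mean of rain_mm:
month
Apr    252.0
Jan    284.0
Jun    188.5
May    146.0
Name: rain_mm, dtype: float64
reset_index():
  month  rain_mm
0   Apr    252.0
1   Jan    284.0
2   Jun    188.5
3   May    146.0
filter rows where month in ['Apr', 'Jun', 'May']:
  month  rain_mm
0   Apr    252.0
2   Jun    188.5
3   May    146.0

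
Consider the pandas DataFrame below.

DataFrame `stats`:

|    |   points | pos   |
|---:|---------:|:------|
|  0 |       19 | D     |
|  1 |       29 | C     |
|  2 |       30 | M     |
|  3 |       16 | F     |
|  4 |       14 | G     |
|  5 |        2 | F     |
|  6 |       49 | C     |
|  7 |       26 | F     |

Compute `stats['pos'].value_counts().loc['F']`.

value_counts of pos:
pos
F    3
C    2
D    1
M    1
G    1
Name: count, dtype: int64
Reading off the value at index 'F', we get 3.

3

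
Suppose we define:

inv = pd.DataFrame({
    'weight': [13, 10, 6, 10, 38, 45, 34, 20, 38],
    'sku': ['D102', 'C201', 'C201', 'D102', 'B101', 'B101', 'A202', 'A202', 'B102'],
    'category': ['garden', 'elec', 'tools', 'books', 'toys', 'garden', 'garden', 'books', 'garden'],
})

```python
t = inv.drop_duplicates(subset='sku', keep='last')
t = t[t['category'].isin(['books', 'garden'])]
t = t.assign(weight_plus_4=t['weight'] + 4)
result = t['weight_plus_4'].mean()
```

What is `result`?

drop duplicate sku (keep=last):
   weight   sku category
2       6  C201    tools
3      10  D102    books
5      45  B101   garden
7      20  A202    books
8      38  B102   garden
filter rows where category in ['books', 'garden']:
   weight   sku category
3      10  D102    books
5      45  B101   garden
7      20  A202    books
8      38  B102   garden
add column weight_plus_4 = t['weight'] + 4:
   weight   sku category  weight_plus_4
3      10  D102    books             14
5      45  B101   garden             49
7      20  A202    books             24
8      38  B102   garden             42

32.25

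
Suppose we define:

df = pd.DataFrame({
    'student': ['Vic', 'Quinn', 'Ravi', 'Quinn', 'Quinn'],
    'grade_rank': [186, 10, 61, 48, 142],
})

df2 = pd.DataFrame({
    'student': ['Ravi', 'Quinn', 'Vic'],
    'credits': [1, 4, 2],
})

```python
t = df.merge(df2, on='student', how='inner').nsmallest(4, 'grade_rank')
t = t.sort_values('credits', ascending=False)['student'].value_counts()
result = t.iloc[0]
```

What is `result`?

3

merge on 'student' (how='inner') → 5 rows:
  student  grade_rank  credits
0     Vic         186        2
1   Quinn          10        4
2    Ravi          61        1
3   Quinn          48        4
4   Quinn         142        4
take 4 rows with smallest grade_rank:
  student  grade_rank  credits
1   Quinn          10        4
3   Quinn          48        4
2    Ravi          61        1
4   Quinn         142        4
sort by credits descending:
  student  grade_rank  credits
1   Quinn          10        4
3   Quinn          48        4
4   Quinn         142        4
2    Ravi          61        1
value_counts of student:
student
Quinn    3
Ravi     1
Name: count, dtype: int64
So iloc[0] = 3.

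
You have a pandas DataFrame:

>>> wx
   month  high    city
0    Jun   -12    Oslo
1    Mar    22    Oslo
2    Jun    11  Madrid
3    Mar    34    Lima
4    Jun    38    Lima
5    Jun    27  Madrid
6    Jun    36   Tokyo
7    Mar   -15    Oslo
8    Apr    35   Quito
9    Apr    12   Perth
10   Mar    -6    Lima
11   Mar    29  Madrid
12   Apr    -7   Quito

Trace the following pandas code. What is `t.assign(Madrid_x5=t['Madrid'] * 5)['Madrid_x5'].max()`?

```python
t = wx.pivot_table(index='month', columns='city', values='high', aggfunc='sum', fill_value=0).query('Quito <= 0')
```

190

pivot: rows=month, cols=city, sum(high):
city   Lima  Madrid  Oslo  Perth  Quito  Tokyo
month                                         
Apr       0       0     0     12     28      0
Jun      38      38   -12      0      0     36
Mar      28      29     7      0      0      0
filter rows where Quito <= 0:
city   Lima  Madrid  Oslo  Perth  Quito  Tokyo
month                                         
Jun      38      38   -12      0      0     36
Mar      28      29     7      0      0      0
add column Madrid_x5 = t['Madrid'] * 5:
city   Lima  Madrid  Oslo  Perth  Quito  Tokyo  Madrid_x5
month                                                    
Jun      38      38   -12      0      0     36        190
Mar      28      29     7      0      0      0        145
The max of column 'Madrid_x5' is 190.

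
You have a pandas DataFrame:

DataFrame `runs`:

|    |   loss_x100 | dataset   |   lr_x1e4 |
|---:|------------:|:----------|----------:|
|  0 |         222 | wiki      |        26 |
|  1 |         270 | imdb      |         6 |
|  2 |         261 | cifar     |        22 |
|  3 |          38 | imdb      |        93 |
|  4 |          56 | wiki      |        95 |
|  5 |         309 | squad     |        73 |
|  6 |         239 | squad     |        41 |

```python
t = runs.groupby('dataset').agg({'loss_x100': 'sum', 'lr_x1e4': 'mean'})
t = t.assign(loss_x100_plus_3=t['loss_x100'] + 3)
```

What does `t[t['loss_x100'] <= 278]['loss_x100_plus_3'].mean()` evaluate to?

272.5

group by dataset: sum(loss_x100), mean(lr_x1e4):
         loss_x100  lr_x1e4
dataset                    
cifar          261     22.0
imdb           308     49.5
squad          548     57.0
wiki           278     60.5
add column loss_x100_plus_3 = t['loss_x100'] + 3:
         loss_x100  lr_x1e4  loss_x100_plus_3
dataset                                      
cifar          261     22.0               264
imdb           308     49.5               311
squad          548     57.0               551
wiki           278     60.5               281
filter rows where loss_x100 <= 278:
         loss_x100  lr_x1e4  loss_x100_plus_3
dataset                                      
cifar          261     22.0               264
wiki           278     60.5               281
mean of column 'loss_x100_plus_3' → 272.5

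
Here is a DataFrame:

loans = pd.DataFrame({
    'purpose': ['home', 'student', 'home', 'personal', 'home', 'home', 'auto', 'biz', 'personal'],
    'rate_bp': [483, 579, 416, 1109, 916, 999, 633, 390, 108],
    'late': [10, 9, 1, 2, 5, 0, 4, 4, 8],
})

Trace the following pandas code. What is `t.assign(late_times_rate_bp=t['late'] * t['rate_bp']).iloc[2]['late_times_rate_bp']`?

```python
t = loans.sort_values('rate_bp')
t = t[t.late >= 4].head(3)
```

sort by rate_bp:
    purpose  rate_bp  late
8  personal      108     8
7       biz      390     4
2      home      416     1
0      home      483    10
1   student      579     9
6      auto      633     4
4      home      916     5
5      home      999     0
3  personal     1109     2
filter rows where late >= 4:
    purpose  rate_bp  late
8  personal      108     8
7       biz      390     4
0      home      483    10
1   student      579     9
6      auto      633     4
4      home      916     5
take first 3 rows:
    purpose  rate_bp  late
8  personal      108     8
7       biz      390     4
0      home      483    10
add column late_times_rate_bp = t['late'] * t['rate_bp']:
    purpose  rate_bp  late  late_times_rate_bp
8  personal      108     8                 864
7       biz      390     4                1560
0      home      483    10                4830

4830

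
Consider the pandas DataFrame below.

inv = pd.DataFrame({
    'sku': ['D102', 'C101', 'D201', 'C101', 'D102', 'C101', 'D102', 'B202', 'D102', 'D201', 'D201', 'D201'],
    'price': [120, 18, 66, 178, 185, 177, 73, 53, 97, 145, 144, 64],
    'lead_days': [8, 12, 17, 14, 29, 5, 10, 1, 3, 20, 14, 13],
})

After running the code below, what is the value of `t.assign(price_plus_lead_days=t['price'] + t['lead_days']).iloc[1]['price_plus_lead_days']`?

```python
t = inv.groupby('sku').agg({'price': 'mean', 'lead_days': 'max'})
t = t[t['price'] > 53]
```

group by sku: mean(price), max(lead_days):
           price  lead_days
sku                        
B202   53.000000          1
C101  124.333333         14
D102  118.750000         29
D201  104.750000         20
filter rows where price > 53:
           price  lead_days
sku                        
C101  124.333333         14
D102  118.750000         29
D201  104.750000         20
add column price_plus_lead_days = t['price'] + t['lead_days']:
           price  lead_days  price_plus_lead_days
sku                                              
C101  124.333333         14            138.333333
D102  118.750000         29            147.750000
D201  104.750000         20            124.750000
Taking the value at position 1, column 'price_plus_lead_days' gives 147.75.

147.75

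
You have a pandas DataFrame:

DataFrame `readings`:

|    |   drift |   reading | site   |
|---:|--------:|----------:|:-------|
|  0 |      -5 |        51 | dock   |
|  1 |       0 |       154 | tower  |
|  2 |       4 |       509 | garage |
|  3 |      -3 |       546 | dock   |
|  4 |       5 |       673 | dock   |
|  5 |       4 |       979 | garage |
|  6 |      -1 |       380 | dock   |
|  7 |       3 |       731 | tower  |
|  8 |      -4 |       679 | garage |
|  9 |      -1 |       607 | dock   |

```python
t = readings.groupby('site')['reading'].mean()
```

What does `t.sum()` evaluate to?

1616.23333333

group by site, mean of reading:
site
dock      451.400000
garage    722.333333
tower     442.500000
Name: reading, dtype: float64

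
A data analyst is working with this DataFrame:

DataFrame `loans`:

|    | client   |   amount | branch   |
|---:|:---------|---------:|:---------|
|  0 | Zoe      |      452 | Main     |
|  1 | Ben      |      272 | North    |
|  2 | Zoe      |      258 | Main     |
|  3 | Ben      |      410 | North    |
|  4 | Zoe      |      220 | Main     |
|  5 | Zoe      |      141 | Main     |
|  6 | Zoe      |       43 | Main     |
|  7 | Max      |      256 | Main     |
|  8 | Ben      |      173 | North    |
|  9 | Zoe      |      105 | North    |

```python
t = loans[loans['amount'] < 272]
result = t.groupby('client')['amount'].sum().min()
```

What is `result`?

173

filter rows where amount < 272:
  client  amount branch
2    Zoe     258   Main
4    Zoe     220   Main
5    Zoe     141   Main
6    Zoe      43   Main
7    Max     256   Main
8    Ben     173  North
9    Zoe     105  North
group by client, sum of amount:
client
Ben    173
Max    256
Zoe    767
Name: amount, dtype: int64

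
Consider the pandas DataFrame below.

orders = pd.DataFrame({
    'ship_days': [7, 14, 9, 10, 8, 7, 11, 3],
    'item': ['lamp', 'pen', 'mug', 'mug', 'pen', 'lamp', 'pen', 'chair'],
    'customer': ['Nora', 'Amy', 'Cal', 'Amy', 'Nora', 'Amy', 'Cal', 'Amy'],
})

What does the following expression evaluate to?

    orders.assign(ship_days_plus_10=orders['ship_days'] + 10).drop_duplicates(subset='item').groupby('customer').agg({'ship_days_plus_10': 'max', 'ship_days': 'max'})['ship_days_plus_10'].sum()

60

add column ship_days_plus_10 = orders['ship_days'] + 10:
   ship_days   item customer  ship_days_plus_10
0          7   lamp     Nora                 17
1         14    pen      Amy                 24
2          9    mug      Cal                 19
3         10    mug      Amy                 20
4          8    pen     Nora                 18
5          7   lamp      Amy                 17
6         11    pen      Cal                 21
7          3  chair      Amy                 13
drop duplicate item (keep=first):
   ship_days   item customer  ship_days_plus_10
0          7   lamp     Nora                 17
1         14    pen      Amy                 24
2          9    mug      Cal                 19
7          3  chair      Amy                 13
group by customer: max(ship_days_plus_10), max(ship_days):
          ship_days_plus_10  ship_days
customer                              
Amy                      24         14
Cal                      19          9
Nora                     17          7
Hence 60.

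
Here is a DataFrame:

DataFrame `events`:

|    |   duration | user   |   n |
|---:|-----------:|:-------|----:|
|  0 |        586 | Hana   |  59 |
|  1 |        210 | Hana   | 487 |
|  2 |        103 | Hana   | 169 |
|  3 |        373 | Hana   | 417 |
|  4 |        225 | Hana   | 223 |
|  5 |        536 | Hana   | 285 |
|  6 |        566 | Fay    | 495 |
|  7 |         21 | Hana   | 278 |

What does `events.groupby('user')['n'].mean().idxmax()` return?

Fay

group by user, mean of n:
user
Fay     495.0
Hana    274.0
Name: n, dtype: float64
Then the label with the largest value: Fay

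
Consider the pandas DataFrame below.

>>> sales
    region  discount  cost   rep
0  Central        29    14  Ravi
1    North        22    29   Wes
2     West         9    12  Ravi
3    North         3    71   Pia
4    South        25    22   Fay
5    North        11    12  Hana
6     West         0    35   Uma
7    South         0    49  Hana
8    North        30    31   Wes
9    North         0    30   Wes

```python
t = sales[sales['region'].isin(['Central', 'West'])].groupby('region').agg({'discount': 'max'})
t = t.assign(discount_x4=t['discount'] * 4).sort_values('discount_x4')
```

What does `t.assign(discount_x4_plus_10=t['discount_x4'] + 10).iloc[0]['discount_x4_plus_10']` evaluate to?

filter rows where region in ['Central', 'West']:
    region  discount  cost   rep
0  Central        29    14  Ravi
2     West         9    12  Ravi
6     West         0    35   Uma
group by region, max of discount:
         discount
region           
Central        29
West            9
add column discount_x4 = t['discount'] * 4:
         discount  discount_x4
region                        
Central        29          116
West            9           36
sort by discount_x4:
         discount  discount_x4
region                        
West            9           36
Central        29          116
add column discount_x4_plus_10 = t['discount_x4'] + 10:
         discount  discount_x4  discount_x4_plus_10
region                                             
West            9           36                   46
Central        29          116                  126
The value at position 0, column 'discount_x4_plus_10' is 46.

46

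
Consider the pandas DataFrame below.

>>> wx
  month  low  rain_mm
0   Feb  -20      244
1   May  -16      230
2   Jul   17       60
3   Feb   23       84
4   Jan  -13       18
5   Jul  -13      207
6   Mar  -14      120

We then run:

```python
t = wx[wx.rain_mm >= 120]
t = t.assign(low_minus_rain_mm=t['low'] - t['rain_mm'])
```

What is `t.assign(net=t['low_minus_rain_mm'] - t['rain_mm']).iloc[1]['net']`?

-476

filter rows where rain_mm >= 120:
  month  low  rain_mm
0   Feb  -20      244
1   May  -16      230
5   Jul  -13      207
6   Mar  -14      120
add column low_minus_rain_mm = t['low'] - t['rain_mm']:
  month  low  rain_mm  low_minus_rain_mm
0   Feb  -20      244               -264
1   May  -16      230               -246
5   Jul  -13      207               -220
6   Mar  -14      120               -134
add column net = t['low_minus_rain_mm'] - t['rain_mm']:
  month  low  rain_mm  low_minus_rain_mm  net
0   Feb  -20      244               -264 -508
1   May  -16      230               -246 -476
5   Jul  -13      207               -220 -427
6   Mar  -14      120               -134 -254
The value at position 1, column 'net' is -476.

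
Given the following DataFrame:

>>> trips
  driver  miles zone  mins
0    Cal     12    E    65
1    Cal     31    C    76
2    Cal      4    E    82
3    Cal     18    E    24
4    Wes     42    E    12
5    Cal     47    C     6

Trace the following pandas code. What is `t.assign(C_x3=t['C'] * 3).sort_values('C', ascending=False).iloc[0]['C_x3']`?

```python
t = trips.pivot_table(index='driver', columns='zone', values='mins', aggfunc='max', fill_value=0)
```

228

pivot: rows=driver, cols=zone, max(mins):
zone     C   E
driver        
Cal     76  82
Wes      0  12
add column C_x3 = t['C'] * 3:
zone     C   E  C_x3
driver              
Cal     76  82   228
Wes      0  12     0
sort by C descending:
zone     C   E  C_x3
driver              
Cal     76  82   228
Wes      0  12     0
value at position 0, column 'C_x3' → 228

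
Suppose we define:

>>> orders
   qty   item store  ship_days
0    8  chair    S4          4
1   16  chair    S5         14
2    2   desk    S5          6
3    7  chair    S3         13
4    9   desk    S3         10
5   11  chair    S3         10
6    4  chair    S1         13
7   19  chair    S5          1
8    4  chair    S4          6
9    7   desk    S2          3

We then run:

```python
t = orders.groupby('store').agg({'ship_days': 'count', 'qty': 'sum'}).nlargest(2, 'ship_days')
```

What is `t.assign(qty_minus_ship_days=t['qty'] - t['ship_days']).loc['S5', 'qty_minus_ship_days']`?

34

group by store: count(ship_days), sum(qty):
       ship_days  qty
store                
S1             1    4
S2             1    7
S3             3   27
S4             2   12
S5             3   37
take 2 rows with largest ship_days:
       ship_days  qty
store                
S3             3   27
S5             3   37
add column qty_minus_ship_days = t['qty'] - t['ship_days']:
       ship_days  qty  qty_minus_ship_days
store                                     
S3             3   27                   24
S5             3   37                   34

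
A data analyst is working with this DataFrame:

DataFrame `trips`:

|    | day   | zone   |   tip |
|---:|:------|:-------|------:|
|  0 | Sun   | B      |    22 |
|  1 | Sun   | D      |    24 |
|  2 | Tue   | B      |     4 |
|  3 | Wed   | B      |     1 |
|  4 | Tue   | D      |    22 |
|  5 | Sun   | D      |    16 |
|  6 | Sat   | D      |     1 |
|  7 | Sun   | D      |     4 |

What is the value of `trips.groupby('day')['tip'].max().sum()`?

48

group by day, max of tip:
day
Sat     1
Sun    24
Tue    22
Wed     1
Name: tip, dtype: int64
sum of the resulting series → 48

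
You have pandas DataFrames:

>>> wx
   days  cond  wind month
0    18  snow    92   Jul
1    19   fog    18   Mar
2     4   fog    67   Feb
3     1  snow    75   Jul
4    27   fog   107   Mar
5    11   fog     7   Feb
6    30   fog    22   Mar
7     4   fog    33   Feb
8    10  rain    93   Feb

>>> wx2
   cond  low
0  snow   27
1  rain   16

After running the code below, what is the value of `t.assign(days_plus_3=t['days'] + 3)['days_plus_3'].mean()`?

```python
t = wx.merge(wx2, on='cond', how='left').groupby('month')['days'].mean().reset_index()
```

merge on 'cond' (how='left') → 9 rows:
   days  cond  wind month   low
0    18  snow    92   Jul  27.0
1    19   fog    18   Mar   NaN
2     4   fog    67   Feb   NaN
3     1  snow    75   Jul  27.0
4    27   fog   107   Mar   NaN
5    11   fog     7   Feb   NaN
6    30   fog    22   Mar   NaN
7     4   fog    33   Feb   NaN
8    10  rain    93   Feb  16.0
group by month, mean of days:
month
Feb     7.250000
Jul     9.500000
Mar    25.333333
Name: days, dtype: float64
reset_index():
  month       days
0   Feb   7.250000
1   Jul   9.500000
2   Mar  25.333333
add column days_plus_3 = t['days'] + 3:
  month       days  days_plus_3
0   Feb   7.250000    10.250000
1   Jul   9.500000    12.500000
2   Mar  25.333333    28.333333

17.0277777778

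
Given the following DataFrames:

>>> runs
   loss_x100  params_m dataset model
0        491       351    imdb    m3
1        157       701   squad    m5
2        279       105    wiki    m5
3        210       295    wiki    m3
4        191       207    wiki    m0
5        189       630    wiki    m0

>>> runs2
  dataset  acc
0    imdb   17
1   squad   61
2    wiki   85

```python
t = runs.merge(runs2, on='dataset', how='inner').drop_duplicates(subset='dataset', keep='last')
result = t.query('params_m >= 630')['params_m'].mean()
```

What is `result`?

merge on 'dataset' (how='inner') → 6 rows:
   loss_x100  params_m dataset model  acc
0        491       351    imdb    m3   17
1        157       701   squad    m5   61
2        279       105    wiki    m5   85
3        210       295    wiki    m3   85
4        191       207    wiki    m0   85
5        189       630    wiki    m0   85
drop duplicate dataset (keep=last):
   loss_x100  params_m dataset model  acc
0        491       351    imdb    m3   17
1        157       701   squad    m5   61
5        189       630    wiki    m0   85
filter rows where params_m >= 630:
   loss_x100  params_m dataset model  acc
1        157       701   squad    m5   61
5        189       630    wiki    m0   85
Finally, mean of column 'params_m' = 665.5.

665.5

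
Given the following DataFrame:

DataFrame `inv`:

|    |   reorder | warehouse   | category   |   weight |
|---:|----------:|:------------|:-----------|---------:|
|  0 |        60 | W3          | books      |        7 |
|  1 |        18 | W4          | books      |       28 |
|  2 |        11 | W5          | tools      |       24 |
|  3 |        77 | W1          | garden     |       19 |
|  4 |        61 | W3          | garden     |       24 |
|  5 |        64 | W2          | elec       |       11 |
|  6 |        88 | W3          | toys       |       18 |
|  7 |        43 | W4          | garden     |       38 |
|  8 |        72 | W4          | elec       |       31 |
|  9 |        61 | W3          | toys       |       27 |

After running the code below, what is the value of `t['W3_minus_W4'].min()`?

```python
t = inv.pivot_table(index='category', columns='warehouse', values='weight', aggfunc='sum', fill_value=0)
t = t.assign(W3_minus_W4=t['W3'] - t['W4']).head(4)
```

pivot: rows=category, cols=warehouse, sum(weight):
warehouse  W1  W2  W3  W4  W5
category                     
books       0   0   7  28   0
elec        0  11   0  31   0
garden     19   0  24  38   0
tools       0   0   0   0  24
toys        0   0  45   0   0
add column W3_minus_W4 = t['W3'] - t['W4']:
warehouse  W1  W2  W3  W4  W5  W3_minus_W4
category                                  
books       0   0   7  28   0          -21
elec        0  11   0  31   0          -31
garden     19   0  24  38   0          -14
tools       0   0   0   0  24            0
toys        0   0  45   0   0           45
take first 4 rows:
warehouse  W1  W2  W3  W4  W5  W3_minus_W4
category                                  
books       0   0   7  28   0          -21
elec        0  11   0  31   0          -31
garden     19   0  24  38   0          -14
tools       0   0   0   0  24            0
min of column 'W3_minus_W4' → -31

-31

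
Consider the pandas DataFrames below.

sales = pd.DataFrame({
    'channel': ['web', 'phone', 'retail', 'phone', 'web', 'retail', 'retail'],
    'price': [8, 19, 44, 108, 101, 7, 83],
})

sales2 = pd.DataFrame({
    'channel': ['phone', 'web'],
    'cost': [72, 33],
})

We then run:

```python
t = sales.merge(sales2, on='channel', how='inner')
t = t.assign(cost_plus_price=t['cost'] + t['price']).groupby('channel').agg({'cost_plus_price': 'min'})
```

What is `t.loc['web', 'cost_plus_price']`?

merge on 'channel' (how='inner') → 4 rows:
  channel  price  cost
0     web      8    33
1   phone     19    72
2   phone    108    72
3     web    101    33
add column cost_plus_price = t['cost'] + t['price']:
  channel  price  cost  cost_plus_price
0     web      8    33               41
1   phone     19    72               91
2   phone    108    72              180
3     web    101    33              134
group by channel, min of cost_plus_price:
         cost_plus_price
channel                 
phone                 91
web                   41
The value at row 'web', column 'cost_plus_price' is 41.

41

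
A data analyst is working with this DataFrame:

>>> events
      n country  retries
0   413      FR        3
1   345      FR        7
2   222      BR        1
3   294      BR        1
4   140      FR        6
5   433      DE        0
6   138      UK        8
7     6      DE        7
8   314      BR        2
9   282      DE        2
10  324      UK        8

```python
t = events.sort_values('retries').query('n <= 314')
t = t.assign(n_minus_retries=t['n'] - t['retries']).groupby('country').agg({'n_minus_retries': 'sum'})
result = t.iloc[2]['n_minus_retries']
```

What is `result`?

sort by retries:
      n country  retries
5   433      DE        0
2   222      BR        1
3   294      BR        1
8   314      BR        2
9   282      DE        2
0   413      FR        3
4   140      FR        6
1   345      FR        7
7     6      DE        7
6   138      UK        8
10  324      UK        8
filter rows where n <= 314:
     n country  retries
2  222      BR        1
3  294      BR        1
8  314      BR        2
9  282      DE        2
4  140      FR        6
7    6      DE        7
6  138      UK        8
add column n_minus_retries = t['n'] - t['retries']:
     n country  retries  n_minus_retries
2  222      BR        1              221
3  294      BR        1              293
8  314      BR        2              312
9  282      DE        2              280
4  140      FR        6              134
7    6      DE        7               -1
6  138      UK        8              130
group by country, sum of n_minus_retries:
         n_minus_retries
country                 
BR                   826
DE                   279
FR                   134
UK                   130

134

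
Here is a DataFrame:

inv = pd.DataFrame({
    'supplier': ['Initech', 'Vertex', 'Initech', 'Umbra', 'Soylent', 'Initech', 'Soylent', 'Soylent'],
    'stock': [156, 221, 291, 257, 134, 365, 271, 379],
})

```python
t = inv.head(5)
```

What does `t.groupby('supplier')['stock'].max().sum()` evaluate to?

take first 5 rows:
  supplier  stock
0  Initech    156
1   Vertex    221
2  Initech    291
3    Umbra    257
4  Soylent    134
group by supplier, max of stock:
supplier
Initech    291
Soylent    134
Umbra      257
Vertex     221
Name: stock, dtype: int64
Then the sum of the resulting series: 903

903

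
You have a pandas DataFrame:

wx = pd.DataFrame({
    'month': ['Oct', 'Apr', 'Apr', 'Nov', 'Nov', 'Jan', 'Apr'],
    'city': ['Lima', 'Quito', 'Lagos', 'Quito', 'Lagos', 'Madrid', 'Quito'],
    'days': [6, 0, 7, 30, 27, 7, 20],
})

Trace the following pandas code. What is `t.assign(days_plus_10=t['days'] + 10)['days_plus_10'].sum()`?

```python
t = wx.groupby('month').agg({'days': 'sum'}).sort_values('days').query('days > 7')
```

104

group by month, sum of days:
       days
month      
Apr      27
Jan       7
Nov      57
Oct       6
sort by days:
       days
month      
Oct       6
Jan       7
Apr      27
Nov      57
filter rows where days > 7:
       days
month      
Apr      27
Nov      57
add column days_plus_10 = t['days'] + 10:
       days  days_plus_10
month                    
Apr      27            37
Nov      57            67
Taking the sum of column 'days_plus_10' gives 104.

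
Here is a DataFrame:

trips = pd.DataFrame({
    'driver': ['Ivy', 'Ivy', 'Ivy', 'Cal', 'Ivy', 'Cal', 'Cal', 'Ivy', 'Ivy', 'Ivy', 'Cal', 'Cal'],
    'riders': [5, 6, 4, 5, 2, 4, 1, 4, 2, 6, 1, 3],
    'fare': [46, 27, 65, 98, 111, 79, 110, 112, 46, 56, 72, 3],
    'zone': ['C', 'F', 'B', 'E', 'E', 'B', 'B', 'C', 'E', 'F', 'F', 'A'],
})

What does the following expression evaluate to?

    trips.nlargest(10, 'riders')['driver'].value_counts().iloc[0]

take 10 rows with largest riders:
   driver  riders  fare zone
1     Ivy       6    27    F
9     Ivy       6    56    F
0     Ivy       5    46    C
3     Cal       5    98    E
2     Ivy       4    65    B
5     Cal       4    79    B
7     Ivy       4   112    C
11    Cal       3     3    A
4     Ivy       2   111    E
8     Ivy       2    46    E
value_counts of driver:
driver
Ivy    7
Cal    3
Name: count, dtype: int64
Reading off the value at position 0, we get 7.

7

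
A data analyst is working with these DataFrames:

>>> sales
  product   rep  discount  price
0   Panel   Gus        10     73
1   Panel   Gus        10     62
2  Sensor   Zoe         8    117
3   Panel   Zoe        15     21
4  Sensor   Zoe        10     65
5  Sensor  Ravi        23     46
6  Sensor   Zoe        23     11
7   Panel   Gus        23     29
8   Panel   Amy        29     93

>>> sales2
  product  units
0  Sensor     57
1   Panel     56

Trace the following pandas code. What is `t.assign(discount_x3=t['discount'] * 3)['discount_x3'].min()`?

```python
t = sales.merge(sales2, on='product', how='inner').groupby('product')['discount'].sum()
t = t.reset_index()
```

192

merge on 'product' (how='inner') → 9 rows:
  product   rep  discount  price  units
0   Panel   Gus        10     73     56
1   Panel   Gus        10     62     56
2  Sensor   Zoe         8    117     57
3   Panel   Zoe        15     21     56
4  Sensor   Zoe        10     65     57
5  Sensor  Ravi        23     46     57
6  Sensor   Zoe        23     11     57
7   Panel   Gus        23     29     56
8   Panel   Amy        29     93     56
group by product, sum of discount:
product
Panel     87
Sensor    64
Name: discount, dtype: int64
reset_index():
  product  discount
0   Panel        87
1  Sensor        64
add column discount_x3 = t['discount'] * 3:
  product  discount  discount_x3
0   Panel        87          261
1  Sensor        64          192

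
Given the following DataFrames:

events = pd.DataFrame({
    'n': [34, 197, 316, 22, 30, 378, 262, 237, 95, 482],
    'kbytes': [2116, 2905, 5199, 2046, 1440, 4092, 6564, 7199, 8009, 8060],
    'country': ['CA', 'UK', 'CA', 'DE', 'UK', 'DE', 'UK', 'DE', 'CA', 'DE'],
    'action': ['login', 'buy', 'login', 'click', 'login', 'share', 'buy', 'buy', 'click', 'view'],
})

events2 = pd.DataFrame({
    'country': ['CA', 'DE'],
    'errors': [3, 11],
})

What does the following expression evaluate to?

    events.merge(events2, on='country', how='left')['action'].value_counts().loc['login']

merge on 'country' (how='left') → 10 rows:
     n  kbytes country action  errors
0   34    2116      CA  login     3.0
1  197    2905      UK    buy     NaN
2  316    5199      CA  login     3.0
3   22    2046      DE  click    11.0
4   30    1440      UK  login     NaN
5  378    4092      DE  share    11.0
6  262    6564      UK    buy     NaN
7  237    7199      DE    buy    11.0
8   95    8009      CA  click     3.0
9  482    8060      DE   view    11.0
value_counts of action:
action
login    3
buy      3
click    2
share    1
view     1
Name: count, dtype: int64
So loc['login'] = 3.

3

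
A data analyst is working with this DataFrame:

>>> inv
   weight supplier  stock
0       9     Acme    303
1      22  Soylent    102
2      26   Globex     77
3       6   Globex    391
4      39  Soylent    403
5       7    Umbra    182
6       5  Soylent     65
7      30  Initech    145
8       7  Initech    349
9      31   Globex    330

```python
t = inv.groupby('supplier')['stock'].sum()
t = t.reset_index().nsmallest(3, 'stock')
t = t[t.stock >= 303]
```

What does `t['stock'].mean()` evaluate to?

group by supplier, sum of stock:
supplier
Acme       303
Globex     798
Initech    494
Soylent    570
Umbra      182
Name: stock, dtype: int64
reset_index():
  supplier  stock
0     Acme    303
1   Globex    798
2  Initech    494
3  Soylent    570
4    Umbra    182
take 3 rows with smallest stock:
  supplier  stock
4    Umbra    182
0     Acme    303
2  Initech    494
filter rows where stock >= 303:
  supplier  stock
0     Acme    303
2  Initech    494

398.5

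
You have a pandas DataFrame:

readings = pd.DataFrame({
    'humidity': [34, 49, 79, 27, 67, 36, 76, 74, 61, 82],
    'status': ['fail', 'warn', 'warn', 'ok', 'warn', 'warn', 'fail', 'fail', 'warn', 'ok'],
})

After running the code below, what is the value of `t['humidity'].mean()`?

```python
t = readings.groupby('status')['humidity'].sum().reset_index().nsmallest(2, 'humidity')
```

146.5

group by status, sum of humidity:
status
fail    184
ok      109
warn    292
Name: humidity, dtype: int64
reset_index():
  status  humidity
0   fail       184
1     ok       109
2   warn       292
take 2 rows with smallest humidity:
  status  humidity
1     ok       109
0   fail       184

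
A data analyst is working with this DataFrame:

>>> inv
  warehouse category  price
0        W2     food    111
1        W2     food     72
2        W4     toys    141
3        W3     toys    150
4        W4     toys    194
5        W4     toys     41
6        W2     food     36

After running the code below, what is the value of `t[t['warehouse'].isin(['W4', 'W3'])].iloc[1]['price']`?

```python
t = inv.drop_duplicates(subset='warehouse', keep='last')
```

drop duplicate warehouse (keep=last):
  warehouse category  price
3        W3     toys    150
5        W4     toys     41
6        W2     food     36
filter rows where warehouse in ['W4', 'W3']:
  warehouse category  price
3        W3     toys    150
5        W4     toys     41

41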